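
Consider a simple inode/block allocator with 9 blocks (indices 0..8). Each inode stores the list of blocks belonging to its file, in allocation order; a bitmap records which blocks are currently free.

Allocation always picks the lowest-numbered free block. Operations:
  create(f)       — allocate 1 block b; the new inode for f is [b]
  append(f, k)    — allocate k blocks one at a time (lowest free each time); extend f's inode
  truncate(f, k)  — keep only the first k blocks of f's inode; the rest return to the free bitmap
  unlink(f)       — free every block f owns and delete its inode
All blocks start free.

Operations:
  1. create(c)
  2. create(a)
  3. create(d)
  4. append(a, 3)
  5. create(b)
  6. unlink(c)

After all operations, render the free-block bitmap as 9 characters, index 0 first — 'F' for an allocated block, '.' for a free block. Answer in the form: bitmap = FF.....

bitmap = .FFFFFF..

after create(c) → c:[0]  free=[F........]
after create(a) → a:[1], c:[0]  free=[FF.......]
after create(d) → a:[1], c:[0], d:[2]  free=[FFF......]
after append(a, 3) → a:[1, 3, 4, 5], c:[0], d:[2]  free=[FFFFFF...]
after create(b) → a:[1, 3, 4, 5], b:[6], c:[0], d:[2]  free=[FFFFFFF..]
after unlink(c) → a:[1, 3, 4, 5], b:[6], d:[2]  free=[.FFFFFF..]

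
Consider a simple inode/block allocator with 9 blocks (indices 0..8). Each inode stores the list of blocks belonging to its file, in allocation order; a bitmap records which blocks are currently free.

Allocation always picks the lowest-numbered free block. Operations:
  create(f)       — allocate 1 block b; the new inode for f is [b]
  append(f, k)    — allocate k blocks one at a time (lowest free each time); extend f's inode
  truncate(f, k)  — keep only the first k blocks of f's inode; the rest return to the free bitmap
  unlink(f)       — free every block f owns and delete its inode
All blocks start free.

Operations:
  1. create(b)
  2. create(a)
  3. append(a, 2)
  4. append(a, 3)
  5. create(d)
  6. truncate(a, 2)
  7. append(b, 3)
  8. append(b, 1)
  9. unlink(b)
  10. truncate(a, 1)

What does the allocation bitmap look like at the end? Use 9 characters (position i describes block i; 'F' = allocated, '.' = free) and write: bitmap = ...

[1] create(b) — b=0 (map F........)
[2] create(a) — a=1 b=0 (map FF.......)
[3] append(a, 2) — a=1,2,3 b=0 (map FFFF.....)
[4] append(a, 3) — a=1,2,3,4,5,6 b=0 (map FFFFFFF..)
[5] create(d) — a=1,2,3,4,5,6 b=0 d=7 (map FFFFFFFF.)
[6] truncate(a, 2) — a=1,2 b=0 d=7 (map FFF....F.)
[7] append(b, 3) — a=1,2 b=0,3,4,5 d=7 (map FFFFFF.F.)
[8] append(b, 1) — a=1,2 b=0,3,4,5,6 d=7 (map FFFFFFFF.)
[9] unlink(b) — a=1,2 d=7 (map .FF....F.)
[10] truncate(a, 1) — a=1 d=7 (map .F.....F.)

bitmap = .F.....F.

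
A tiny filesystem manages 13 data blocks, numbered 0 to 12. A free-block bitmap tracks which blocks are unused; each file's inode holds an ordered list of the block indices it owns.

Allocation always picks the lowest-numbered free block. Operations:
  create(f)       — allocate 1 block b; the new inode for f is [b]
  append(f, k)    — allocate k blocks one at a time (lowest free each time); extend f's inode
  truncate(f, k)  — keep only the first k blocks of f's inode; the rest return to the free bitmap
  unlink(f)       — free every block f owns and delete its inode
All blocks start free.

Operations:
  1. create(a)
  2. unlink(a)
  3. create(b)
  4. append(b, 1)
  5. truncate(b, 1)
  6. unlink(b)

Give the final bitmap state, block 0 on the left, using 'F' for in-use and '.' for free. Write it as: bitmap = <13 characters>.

bitmap = .............

create(a): bitmap=F............ | a=[0]
unlink(a): bitmap=............. | 
create(b): bitmap=F............ | b=[0]
append(b, 1): bitmap=FF........... | b=[0, 1]
truncate(b, 1): bitmap=F............ | b=[0]
unlink(b): bitmap=............. | 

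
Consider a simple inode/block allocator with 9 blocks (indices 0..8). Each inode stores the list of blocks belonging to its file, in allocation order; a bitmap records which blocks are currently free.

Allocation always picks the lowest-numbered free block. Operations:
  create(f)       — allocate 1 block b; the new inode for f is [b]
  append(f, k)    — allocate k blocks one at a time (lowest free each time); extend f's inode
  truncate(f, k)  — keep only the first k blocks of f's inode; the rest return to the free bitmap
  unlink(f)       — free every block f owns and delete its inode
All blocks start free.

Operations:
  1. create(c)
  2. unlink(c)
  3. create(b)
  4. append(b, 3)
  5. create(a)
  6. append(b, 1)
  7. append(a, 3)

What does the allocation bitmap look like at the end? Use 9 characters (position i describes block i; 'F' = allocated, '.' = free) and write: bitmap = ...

after create(c) → c:[0]  free=[F........]
after unlink(c) →   free=[.........]
after create(b) → b:[0]  free=[F........]
after append(b, 3) → b:[0, 1, 2, 3]  free=[FFFF.....]
after create(a) → a:[4], b:[0, 1, 2, 3]  free=[FFFFF....]
after append(b, 1) → a:[4], b:[0, 1, 2, 3, 5]  free=[FFFFFF...]
after append(a, 3) → a:[4, 6, 7, 8], b:[0, 1, 2, 3, 5]  free=[FFFFFFFFF]

bitmap = FFFFFFFFF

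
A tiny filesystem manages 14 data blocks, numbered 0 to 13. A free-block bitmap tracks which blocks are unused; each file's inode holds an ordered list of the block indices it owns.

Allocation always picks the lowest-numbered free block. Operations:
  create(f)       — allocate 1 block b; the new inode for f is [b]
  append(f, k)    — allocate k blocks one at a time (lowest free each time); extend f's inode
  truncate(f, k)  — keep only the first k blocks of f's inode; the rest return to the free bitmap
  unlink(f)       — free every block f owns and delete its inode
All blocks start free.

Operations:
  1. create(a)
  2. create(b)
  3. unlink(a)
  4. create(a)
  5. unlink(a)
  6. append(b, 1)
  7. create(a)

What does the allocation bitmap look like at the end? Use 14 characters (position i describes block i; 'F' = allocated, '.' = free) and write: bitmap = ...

create(a): bitmap=F............. | a=[0]
create(b): bitmap=FF............ | a=[0] b=[1]
unlink(a): bitmap=.F............ | b=[1]
create(a): bitmap=FF............ | a=[0] b=[1]
unlink(a): bitmap=.F............ | b=[1]
append(b, 1): bitmap=FF............ | b=[1, 0]
create(a): bitmap=FFF........... | a=[2] b=[1, 0]

bitmap = FFF...........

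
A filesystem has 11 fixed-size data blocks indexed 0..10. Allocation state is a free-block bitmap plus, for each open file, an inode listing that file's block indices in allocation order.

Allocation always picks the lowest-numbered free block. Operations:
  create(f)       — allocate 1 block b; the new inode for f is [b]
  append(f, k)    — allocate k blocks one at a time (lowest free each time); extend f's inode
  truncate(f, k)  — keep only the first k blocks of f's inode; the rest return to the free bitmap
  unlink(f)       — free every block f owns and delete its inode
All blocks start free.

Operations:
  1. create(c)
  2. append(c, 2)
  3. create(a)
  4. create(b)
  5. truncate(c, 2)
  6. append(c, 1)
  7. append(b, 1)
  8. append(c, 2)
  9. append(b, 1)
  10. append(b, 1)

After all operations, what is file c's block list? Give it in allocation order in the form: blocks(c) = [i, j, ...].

[1] create(c) — c=0 (map F..........)
[2] append(c, 2) — c=0,1,2 (map FFF........)
[3] create(a) — a=3 c=0,1,2 (map FFFF.......)
[4] create(b) — a=3 b=4 c=0,1,2 (map FFFFF......)
[5] truncate(c, 2) — a=3 b=4 c=0,1 (map FF.FF......)
[6] append(c, 1) — a=3 b=4 c=0,1,2 (map FFFFF......)
[7] append(b, 1) — a=3 b=4,5 c=0,1,2 (map FFFFFF.....)
[8] append(c, 2) — a=3 b=4,5 c=0,1,2,6,7 (map FFFFFFFF...)
[9] append(b, 1) — a=3 b=4,5,8 c=0,1,2,6,7 (map FFFFFFFFF..)
[10] append(b, 1) — a=3 b=4,5,8,9 c=0,1,2,6,7 (map FFFFFFFFFF.)

blocks(c) = [0, 1, 2, 6, 7]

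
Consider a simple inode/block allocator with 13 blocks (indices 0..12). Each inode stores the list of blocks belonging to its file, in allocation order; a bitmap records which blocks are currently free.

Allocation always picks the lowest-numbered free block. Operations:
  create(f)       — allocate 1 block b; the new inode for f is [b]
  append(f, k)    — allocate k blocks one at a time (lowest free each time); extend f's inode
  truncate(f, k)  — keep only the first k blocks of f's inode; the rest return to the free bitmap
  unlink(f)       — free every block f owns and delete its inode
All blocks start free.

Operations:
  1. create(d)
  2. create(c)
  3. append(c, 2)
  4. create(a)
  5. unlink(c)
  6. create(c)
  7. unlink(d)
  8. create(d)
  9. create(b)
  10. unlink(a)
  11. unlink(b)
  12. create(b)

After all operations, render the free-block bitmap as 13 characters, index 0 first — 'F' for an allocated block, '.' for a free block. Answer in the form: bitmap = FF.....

[1] create(d) — d=0 (map F............)
[2] create(c) — c=1 d=0 (map FF...........)
[3] append(c, 2) — c=1,2,3 d=0 (map FFFF.........)
[4] create(a) — a=4 c=1,2,3 d=0 (map FFFFF........)
[5] unlink(c) — a=4 d=0 (map F...F........)
[6] create(c) — a=4 c=1 d=0 (map FF..F........)
[7] unlink(d) — a=4 c=1 (map .F..F........)
[8] create(d) — a=4 c=1 d=0 (map FF..F........)
[9] create(b) — a=4 b=2 c=1 d=0 (map FFF.F........)
[10] unlink(a) — b=2 c=1 d=0 (map FFF..........)
[11] unlink(b) — c=1 d=0 (map FF...........)
[12] create(b) — b=2 c=1 d=0 (map FFF..........)

bitmap = FFF..........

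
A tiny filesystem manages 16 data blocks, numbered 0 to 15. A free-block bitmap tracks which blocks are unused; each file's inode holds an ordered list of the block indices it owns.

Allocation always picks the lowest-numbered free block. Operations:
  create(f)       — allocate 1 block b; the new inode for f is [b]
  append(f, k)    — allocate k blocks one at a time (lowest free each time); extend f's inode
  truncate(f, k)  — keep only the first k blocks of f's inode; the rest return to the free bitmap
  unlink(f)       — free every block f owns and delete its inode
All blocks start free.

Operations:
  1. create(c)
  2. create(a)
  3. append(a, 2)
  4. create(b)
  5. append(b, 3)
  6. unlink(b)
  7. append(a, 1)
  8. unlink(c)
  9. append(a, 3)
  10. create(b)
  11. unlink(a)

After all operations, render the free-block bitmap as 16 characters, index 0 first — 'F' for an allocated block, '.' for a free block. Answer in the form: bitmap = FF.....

[1] create(c) — c=0 (map F...............)
[2] create(a) — a=1 c=0 (map FF..............)
[3] append(a, 2) — a=1,2,3 c=0 (map FFFF............)
[4] create(b) — a=1,2,3 b=4 c=0 (map FFFFF...........)
[5] append(b, 3) — a=1,2,3 b=4,5,6,7 c=0 (map FFFFFFFF........)
[6] unlink(b) — a=1,2,3 c=0 (map FFFF............)
[7] append(a, 1) — a=1,2,3,4 c=0 (map FFFFF...........)
[8] unlink(c) — a=1,2,3,4 (map .FFFF...........)
[9] append(a, 3) — a=1,2,3,4,0,5,6 (map FFFFFFF.........)
[10] create(b) — a=1,2,3,4,0,5,6 b=7 (map FFFFFFFF........)
[11] unlink(a) — b=7 (map .......F........)

bitmap = .......F........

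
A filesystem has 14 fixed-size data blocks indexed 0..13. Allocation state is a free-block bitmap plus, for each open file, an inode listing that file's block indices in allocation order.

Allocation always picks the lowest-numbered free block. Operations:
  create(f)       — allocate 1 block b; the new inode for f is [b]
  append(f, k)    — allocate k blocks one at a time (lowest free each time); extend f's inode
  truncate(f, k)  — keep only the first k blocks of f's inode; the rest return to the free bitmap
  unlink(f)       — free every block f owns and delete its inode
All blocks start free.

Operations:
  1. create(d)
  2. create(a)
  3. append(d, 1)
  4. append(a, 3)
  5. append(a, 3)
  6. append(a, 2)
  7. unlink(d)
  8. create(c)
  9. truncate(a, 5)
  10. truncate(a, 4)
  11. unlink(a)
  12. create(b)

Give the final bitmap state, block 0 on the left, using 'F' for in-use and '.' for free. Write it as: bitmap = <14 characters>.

bitmap = FF............

  1. create(d)  ⇒  F.............  {d→[0]}
  2. create(a)  ⇒  FF............  {a→[1]; d→[0]}
  3. append(d, 1)  ⇒  FFF...........  {a→[1]; d→[0, 2]}
  4. append(a, 3)  ⇒  FFFFFF........  {a→[1, 3, 4, 5]; d→[0, 2]}
  5. append(a, 3)  ⇒  FFFFFFFFF.....  {a→[1, 3, 4, 5, 6, 7, 8]; d→[0, 2]}
  6. append(a, 2)  ⇒  FFFFFFFFFFF...  {a→[1, 3, 4, 5, 6, 7, 8, 9, 10]; d→[0, 2]}
  7. unlink(d)  ⇒  .F.FFFFFFFF...  {a→[1, 3, 4, 5, 6, 7, 8, 9, 10]}
  8. create(c)  ⇒  FF.FFFFFFFF...  {a→[1, 3, 4, 5, 6, 7, 8, 9, 10]; c→[0]}
  9. truncate(a, 5)  ⇒  FF.FFFF.......  {a→[1, 3, 4, 5, 6]; c→[0]}
  10. truncate(a, 4)  ⇒  FF.FFF........  {a→[1, 3, 4, 5]; c→[0]}
  11. unlink(a)  ⇒  F.............  {c→[0]}
  12. create(b)  ⇒  FF............  {b→[1]; c→[0]}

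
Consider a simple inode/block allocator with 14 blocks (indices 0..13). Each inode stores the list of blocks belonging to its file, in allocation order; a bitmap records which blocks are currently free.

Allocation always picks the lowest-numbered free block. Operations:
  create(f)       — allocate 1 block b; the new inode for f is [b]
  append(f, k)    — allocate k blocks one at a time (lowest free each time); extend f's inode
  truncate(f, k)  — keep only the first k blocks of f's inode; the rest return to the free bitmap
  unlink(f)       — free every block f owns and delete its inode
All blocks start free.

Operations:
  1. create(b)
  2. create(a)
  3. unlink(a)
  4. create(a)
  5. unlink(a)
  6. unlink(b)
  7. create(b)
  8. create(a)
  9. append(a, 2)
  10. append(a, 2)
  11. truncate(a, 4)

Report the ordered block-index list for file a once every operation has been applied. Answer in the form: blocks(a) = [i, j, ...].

create(b): bitmap=F............. | b=[0]
create(a): bitmap=FF............ | a=[1] b=[0]
unlink(a): bitmap=F............. | b=[0]
create(a): bitmap=FF............ | a=[1] b=[0]
unlink(a): bitmap=F............. | b=[0]
unlink(b): bitmap=.............. | 
create(b): bitmap=F............. | b=[0]
create(a): bitmap=FF............ | a=[1] b=[0]
append(a, 2): bitmap=FFFF.......... | a=[1, 2, 3] b=[0]
append(a, 2): bitmap=FFFFFF........ | a=[1, 2, 3, 4, 5] b=[0]
truncate(a, 4): bitmap=FFFFF......... | a=[1, 2, 3, 4] b=[0]

blocks(a) = [1, 2, 3, 4]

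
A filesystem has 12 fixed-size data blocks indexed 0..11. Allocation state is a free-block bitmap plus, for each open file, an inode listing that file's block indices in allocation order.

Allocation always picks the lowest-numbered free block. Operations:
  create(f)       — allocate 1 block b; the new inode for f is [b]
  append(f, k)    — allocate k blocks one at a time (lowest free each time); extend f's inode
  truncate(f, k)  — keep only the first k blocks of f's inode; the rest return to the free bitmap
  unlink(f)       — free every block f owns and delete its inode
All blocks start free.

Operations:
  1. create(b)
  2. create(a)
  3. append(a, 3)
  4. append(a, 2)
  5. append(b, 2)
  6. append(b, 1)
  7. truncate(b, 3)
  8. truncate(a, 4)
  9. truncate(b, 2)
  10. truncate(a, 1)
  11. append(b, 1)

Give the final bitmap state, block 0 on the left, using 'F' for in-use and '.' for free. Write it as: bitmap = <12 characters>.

bitmap = FFF....F....

after create(b) → b:[0]  free=[F...........]
after create(a) → a:[1], b:[0]  free=[FF..........]
after append(a, 3) → a:[1, 2, 3, 4], b:[0]  free=[FFFFF.......]
after append(a, 2) → a:[1, 2, 3, 4, 5, 6], b:[0]  free=[FFFFFFF.....]
after append(b, 2) → a:[1, 2, 3, 4, 5, 6], b:[0, 7, 8]  free=[FFFFFFFFF...]
after append(b, 1) → a:[1, 2, 3, 4, 5, 6], b:[0, 7, 8, 9]  free=[FFFFFFFFFF..]
after truncate(b, 3) → a:[1, 2, 3, 4, 5, 6], b:[0, 7, 8]  free=[FFFFFFFFF...]
after truncate(a, 4) → a:[1, 2, 3, 4], b:[0, 7, 8]  free=[FFFFF..FF...]
after truncate(b, 2) → a:[1, 2, 3, 4], b:[0, 7]  free=[FFFFF..F....]
after truncate(a, 1) → a:[1], b:[0, 7]  free=[FF.....F....]
after append(b, 1) → a:[1], b:[0, 7, 2]  free=[FFF....F....]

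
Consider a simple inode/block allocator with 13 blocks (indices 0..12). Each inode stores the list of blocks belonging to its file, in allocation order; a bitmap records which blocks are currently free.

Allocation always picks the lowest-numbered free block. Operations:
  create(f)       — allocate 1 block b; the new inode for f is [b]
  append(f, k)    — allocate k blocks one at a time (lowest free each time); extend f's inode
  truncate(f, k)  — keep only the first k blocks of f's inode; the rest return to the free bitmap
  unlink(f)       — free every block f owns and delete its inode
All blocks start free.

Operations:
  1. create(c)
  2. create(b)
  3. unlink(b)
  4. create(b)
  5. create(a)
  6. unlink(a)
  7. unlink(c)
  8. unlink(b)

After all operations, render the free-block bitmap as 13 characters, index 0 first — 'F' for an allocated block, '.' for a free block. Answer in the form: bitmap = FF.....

after create(c) → c:[0]  free=[F............]
after create(b) → b:[1], c:[0]  free=[FF...........]
after unlink(b) → c:[0]  free=[F............]
after create(b) → b:[1], c:[0]  free=[FF...........]
after create(a) → a:[2], b:[1], c:[0]  free=[FFF..........]
after unlink(a) → b:[1], c:[0]  free=[FF...........]
after unlink(c) → b:[1]  free=[.F...........]
after unlink(b) →   free=[.............]

bitmap = .............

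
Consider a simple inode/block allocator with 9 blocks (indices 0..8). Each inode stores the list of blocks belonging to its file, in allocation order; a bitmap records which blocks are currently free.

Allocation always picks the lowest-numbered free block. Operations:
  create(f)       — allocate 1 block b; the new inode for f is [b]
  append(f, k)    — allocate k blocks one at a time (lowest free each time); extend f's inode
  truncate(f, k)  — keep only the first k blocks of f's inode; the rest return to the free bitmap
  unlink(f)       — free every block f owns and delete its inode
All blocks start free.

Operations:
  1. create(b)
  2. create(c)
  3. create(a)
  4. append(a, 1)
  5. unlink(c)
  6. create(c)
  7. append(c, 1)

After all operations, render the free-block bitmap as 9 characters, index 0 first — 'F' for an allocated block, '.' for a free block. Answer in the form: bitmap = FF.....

bitmap = FFFFF....

after create(b) → b:[0]  free=[F........]
after create(c) → b:[0], c:[1]  free=[FF.......]
after create(a) → a:[2], b:[0], c:[1]  free=[FFF......]
after append(a, 1) → a:[2, 3], b:[0], c:[1]  free=[FFFF.....]
after unlink(c) → a:[2, 3], b:[0]  free=[F.FF.....]
after create(c) → a:[2, 3], b:[0], c:[1]  free=[FFFF.....]
after append(c, 1) → a:[2, 3], b:[0], c:[1, 4]  free=[FFFFF....]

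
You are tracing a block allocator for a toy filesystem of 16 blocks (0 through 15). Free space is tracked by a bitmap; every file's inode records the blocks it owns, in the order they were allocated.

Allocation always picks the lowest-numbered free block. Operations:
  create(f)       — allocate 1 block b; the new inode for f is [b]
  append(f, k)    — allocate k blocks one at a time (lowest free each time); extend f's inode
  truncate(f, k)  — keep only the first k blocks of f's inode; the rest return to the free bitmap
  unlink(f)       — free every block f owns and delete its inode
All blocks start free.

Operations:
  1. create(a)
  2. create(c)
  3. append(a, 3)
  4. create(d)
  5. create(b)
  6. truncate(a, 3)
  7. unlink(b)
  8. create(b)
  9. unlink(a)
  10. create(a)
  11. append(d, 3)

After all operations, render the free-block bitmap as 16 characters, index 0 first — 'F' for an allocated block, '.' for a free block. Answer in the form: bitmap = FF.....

  1. create(a)  ⇒  F...............  {a→[0]}
  2. create(c)  ⇒  FF..............  {a→[0]; c→[1]}
  3. append(a, 3)  ⇒  FFFFF...........  {a→[0, 2, 3, 4]; c→[1]}
  4. create(d)  ⇒  FFFFFF..........  {a→[0, 2, 3, 4]; c→[1]; d→[5]}
  5. create(b)  ⇒  FFFFFFF.........  {a→[0, 2, 3, 4]; b→[6]; c→[1]; d→[5]}
  6. truncate(a, 3)  ⇒  FFFF.FF.........  {a→[0, 2, 3]; b→[6]; c→[1]; d→[5]}
  7. unlink(b)  ⇒  FFFF.F..........  {a→[0, 2, 3]; c→[1]; d→[5]}
  8. create(b)  ⇒  FFFFFF..........  {a→[0, 2, 3]; b→[4]; c→[1]; d→[5]}
  9. unlink(a)  ⇒  .F..FF..........  {b→[4]; c→[1]; d→[5]}
  10. create(a)  ⇒  FF..FF..........  {a→[0]; b→[4]; c→[1]; d→[5]}
  11. append(d, 3)  ⇒  FFFFFFF.........  {a→[0]; b→[4]; c→[1]; d→[5, 2, 3, 6]}

bitmap = FFFFFFF.........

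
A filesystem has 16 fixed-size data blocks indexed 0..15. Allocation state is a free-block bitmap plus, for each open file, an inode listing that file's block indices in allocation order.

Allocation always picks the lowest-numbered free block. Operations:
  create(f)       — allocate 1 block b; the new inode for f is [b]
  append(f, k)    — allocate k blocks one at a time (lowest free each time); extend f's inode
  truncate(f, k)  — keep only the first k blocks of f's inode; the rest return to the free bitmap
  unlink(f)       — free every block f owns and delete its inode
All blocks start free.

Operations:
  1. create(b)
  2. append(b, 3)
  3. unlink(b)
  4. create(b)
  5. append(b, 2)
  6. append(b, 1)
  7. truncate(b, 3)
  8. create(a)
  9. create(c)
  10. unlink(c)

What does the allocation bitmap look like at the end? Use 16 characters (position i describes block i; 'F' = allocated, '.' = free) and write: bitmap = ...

  1. create(b)  ⇒  F...............  {b→[0]}
  2. append(b, 3)  ⇒  FFFF............  {b→[0, 1, 2, 3]}
  3. unlink(b)  ⇒  ................  {}
  4. create(b)  ⇒  F...............  {b→[0]}
  5. append(b, 2)  ⇒  FFF.............  {b→[0, 1, 2]}
  6. append(b, 1)  ⇒  FFFF............  {b→[0, 1, 2, 3]}
  7. truncate(b, 3)  ⇒  FFF.............  {b→[0, 1, 2]}
  8. create(a)  ⇒  FFFF............  {a→[3]; b→[0, 1, 2]}
  9. create(c)  ⇒  FFFFF...........  {a→[3]; b→[0, 1, 2]; c→[4]}
  10. unlink(c)  ⇒  FFFF............  {a→[3]; b→[0, 1, 2]}

bitmap = FFFF............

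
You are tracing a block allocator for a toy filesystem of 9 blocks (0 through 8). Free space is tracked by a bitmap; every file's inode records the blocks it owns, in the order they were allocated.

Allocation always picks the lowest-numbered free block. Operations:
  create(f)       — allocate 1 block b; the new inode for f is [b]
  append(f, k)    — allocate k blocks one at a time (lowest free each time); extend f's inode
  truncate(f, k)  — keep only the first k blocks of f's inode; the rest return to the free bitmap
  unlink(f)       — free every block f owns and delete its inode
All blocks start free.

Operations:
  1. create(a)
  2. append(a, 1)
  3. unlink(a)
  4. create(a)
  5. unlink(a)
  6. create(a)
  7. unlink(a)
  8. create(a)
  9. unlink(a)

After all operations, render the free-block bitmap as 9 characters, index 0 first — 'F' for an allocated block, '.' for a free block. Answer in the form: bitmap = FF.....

bitmap = .........

create(a): bitmap=F........ | a=[0]
append(a, 1): bitmap=FF....... | a=[0, 1]
unlink(a): bitmap=......... | 
create(a): bitmap=F........ | a=[0]
unlink(a): bitmap=......... | 
create(a): bitmap=F........ | a=[0]
unlink(a): bitmap=......... | 
create(a): bitmap=F........ | a=[0]
unlink(a): bitmap=......... | 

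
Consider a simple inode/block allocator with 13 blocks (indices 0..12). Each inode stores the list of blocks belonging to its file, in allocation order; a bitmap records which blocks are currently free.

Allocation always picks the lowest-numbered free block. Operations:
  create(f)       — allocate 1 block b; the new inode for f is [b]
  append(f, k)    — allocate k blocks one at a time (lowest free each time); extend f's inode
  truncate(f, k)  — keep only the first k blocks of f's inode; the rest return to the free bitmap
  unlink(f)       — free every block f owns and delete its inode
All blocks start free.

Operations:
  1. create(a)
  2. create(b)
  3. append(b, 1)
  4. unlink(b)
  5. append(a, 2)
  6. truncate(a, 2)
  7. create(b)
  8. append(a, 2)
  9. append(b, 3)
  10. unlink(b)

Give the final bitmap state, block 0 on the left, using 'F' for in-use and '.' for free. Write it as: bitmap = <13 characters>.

bitmap = FF.FF........

create(a): bitmap=F............ | a=[0]
create(b): bitmap=FF........... | a=[0] b=[1]
append(b, 1): bitmap=FFF.......... | a=[0] b=[1, 2]
unlink(b): bitmap=F............ | a=[0]
append(a, 2): bitmap=FFF.......... | a=[0, 1, 2]
truncate(a, 2): bitmap=FF........... | a=[0, 1]
create(b): bitmap=FFF.......... | a=[0, 1] b=[2]
append(a, 2): bitmap=FFFFF........ | a=[0, 1, 3, 4] b=[2]
append(b, 3): bitmap=FFFFFFFF..... | a=[0, 1, 3, 4] b=[2, 5, 6, 7]
unlink(b): bitmap=FF.FF........ | a=[0, 1, 3, 4]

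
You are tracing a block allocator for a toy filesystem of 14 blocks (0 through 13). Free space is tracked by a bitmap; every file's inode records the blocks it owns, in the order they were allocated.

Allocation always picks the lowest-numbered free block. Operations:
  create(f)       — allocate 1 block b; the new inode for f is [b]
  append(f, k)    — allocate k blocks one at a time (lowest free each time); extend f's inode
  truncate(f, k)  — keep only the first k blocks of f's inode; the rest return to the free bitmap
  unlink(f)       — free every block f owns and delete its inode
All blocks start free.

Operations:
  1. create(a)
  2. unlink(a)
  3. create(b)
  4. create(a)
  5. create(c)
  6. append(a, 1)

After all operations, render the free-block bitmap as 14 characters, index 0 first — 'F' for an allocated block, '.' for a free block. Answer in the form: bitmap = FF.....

bitmap = FFFF..........

after create(a) → a:[0]  free=[F.............]
after unlink(a) →   free=[..............]
after create(b) → b:[0]  free=[F.............]
after create(a) → a:[1], b:[0]  free=[FF............]
after create(c) → a:[1], b:[0], c:[2]  free=[FFF...........]
after append(a, 1) → a:[1, 3], b:[0], c:[2]  free=[FFFF..........]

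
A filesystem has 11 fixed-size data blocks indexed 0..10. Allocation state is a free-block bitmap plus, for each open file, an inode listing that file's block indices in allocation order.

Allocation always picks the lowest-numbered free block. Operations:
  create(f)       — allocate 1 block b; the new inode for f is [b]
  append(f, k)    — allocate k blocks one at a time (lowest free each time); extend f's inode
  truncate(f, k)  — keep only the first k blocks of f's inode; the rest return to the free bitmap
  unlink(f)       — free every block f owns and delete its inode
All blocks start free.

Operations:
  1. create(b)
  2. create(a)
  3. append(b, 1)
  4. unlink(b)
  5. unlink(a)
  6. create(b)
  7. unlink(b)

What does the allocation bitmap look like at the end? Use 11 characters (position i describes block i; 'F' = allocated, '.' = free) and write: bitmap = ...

  1. create(b)  ⇒  F..........  {b→[0]}
  2. create(a)  ⇒  FF.........  {a→[1]; b→[0]}
  3. append(b, 1)  ⇒  FFF........  {a→[1]; b→[0, 2]}
  4. unlink(b)  ⇒  .F.........  {a→[1]}
  5. unlink(a)  ⇒  ...........  {}
  6. create(b)  ⇒  F..........  {b→[0]}
  7. unlink(b)  ⇒  ...........  {}

bitmap = ...........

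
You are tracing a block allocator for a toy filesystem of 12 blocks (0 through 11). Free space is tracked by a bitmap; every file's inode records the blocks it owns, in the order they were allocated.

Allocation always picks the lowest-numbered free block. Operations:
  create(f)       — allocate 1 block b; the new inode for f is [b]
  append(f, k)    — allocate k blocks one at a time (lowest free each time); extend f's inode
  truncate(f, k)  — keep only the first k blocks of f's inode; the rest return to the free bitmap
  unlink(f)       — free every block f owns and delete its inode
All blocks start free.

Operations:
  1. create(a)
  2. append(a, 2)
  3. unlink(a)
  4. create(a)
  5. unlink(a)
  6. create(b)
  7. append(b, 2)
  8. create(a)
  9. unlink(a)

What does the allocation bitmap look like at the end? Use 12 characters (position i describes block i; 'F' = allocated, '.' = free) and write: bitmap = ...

after create(a) → a:[0]  free=[F...........]
after append(a, 2) → a:[0, 1, 2]  free=[FFF.........]
after unlink(a) →   free=[............]
after create(a) → a:[0]  free=[F...........]
after unlink(a) →   free=[............]
after create(b) → b:[0]  free=[F...........]
after append(b, 2) → b:[0, 1, 2]  free=[FFF.........]
after create(a) → a:[3], b:[0, 1, 2]  free=[FFFF........]
after unlink(a) → b:[0, 1, 2]  free=[FFF.........]

bitmap = FFF.........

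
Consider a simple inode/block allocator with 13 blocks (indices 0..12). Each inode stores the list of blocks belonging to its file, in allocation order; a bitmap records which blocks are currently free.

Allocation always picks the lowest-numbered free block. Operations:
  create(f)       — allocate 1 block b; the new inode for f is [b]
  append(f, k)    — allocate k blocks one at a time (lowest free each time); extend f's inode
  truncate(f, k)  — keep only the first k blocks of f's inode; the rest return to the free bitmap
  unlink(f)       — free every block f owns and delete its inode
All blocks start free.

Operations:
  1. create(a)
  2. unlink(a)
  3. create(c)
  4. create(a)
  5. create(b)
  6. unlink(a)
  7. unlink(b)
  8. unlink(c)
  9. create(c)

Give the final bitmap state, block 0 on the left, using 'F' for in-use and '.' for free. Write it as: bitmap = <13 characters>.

bitmap = F............

after create(a) → a:[0]  free=[F............]
after unlink(a) →   free=[.............]
after create(c) → c:[0]  free=[F............]
after create(a) → a:[1], c:[0]  free=[FF...........]
after create(b) → a:[1], b:[2], c:[0]  free=[FFF..........]
after unlink(a) → b:[2], c:[0]  free=[F.F..........]
after unlink(b) → c:[0]  free=[F............]
after unlink(c) →   free=[.............]
after create(c) → c:[0]  free=[F............]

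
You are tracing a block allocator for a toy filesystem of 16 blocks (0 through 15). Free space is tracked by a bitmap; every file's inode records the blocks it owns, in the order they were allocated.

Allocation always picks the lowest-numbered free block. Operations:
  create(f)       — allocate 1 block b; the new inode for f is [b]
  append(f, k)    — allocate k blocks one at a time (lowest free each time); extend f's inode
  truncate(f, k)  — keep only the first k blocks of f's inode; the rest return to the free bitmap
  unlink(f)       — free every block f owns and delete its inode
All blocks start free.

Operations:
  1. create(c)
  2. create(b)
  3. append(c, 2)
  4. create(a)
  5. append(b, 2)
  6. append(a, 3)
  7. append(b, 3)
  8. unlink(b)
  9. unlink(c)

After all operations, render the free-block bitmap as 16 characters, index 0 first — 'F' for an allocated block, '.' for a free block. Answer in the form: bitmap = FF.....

after create(c) → c:[0]  free=[F...............]
after create(b) → b:[1], c:[0]  free=[FF..............]
after append(c, 2) → b:[1], c:[0, 2, 3]  free=[FFFF............]
after create(a) → a:[4], b:[1], c:[0, 2, 3]  free=[FFFFF...........]
after append(b, 2) → a:[4], b:[1, 5, 6], c:[0, 2, 3]  free=[FFFFFFF.........]
after append(a, 3) → a:[4, 7, 8, 9], b:[1, 5, 6], c:[0, 2, 3]  free=[FFFFFFFFFF......]
after append(b, 3) → a:[4, 7, 8, 9], b:[1, 5, 6, 10, 11, 12], c:[0, 2, 3]  free=[FFFFFFFFFFFFF...]
after unlink(b) → a:[4, 7, 8, 9], c:[0, 2, 3]  free=[F.FFF..FFF......]
after unlink(c) → a:[4, 7, 8, 9]  free=[....F..FFF......]

bitmap = ....F..FFF......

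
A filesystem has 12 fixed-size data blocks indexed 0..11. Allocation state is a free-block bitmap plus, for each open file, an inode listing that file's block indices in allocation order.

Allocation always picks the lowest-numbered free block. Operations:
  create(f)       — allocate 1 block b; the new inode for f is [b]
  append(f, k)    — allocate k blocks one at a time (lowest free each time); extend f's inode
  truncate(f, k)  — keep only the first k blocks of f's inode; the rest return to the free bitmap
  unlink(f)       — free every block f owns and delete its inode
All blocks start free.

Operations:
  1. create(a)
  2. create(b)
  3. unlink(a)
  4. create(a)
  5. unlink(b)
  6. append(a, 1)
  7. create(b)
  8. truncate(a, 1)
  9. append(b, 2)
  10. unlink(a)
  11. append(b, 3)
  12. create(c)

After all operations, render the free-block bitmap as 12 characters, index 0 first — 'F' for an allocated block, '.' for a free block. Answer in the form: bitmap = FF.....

[1] create(a) — a=0 (map F...........)
[2] create(b) — a=0 b=1 (map FF..........)
[3] unlink(a) — b=1 (map .F..........)
[4] create(a) — a=0 b=1 (map FF..........)
[5] unlink(b) — a=0 (map F...........)
[6] append(a, 1) — a=0,1 (map FF..........)
[7] create(b) — a=0,1 b=2 (map FFF.........)
[8] truncate(a, 1) — a=0 b=2 (map F.F.........)
[9] append(b, 2) — a=0 b=2,1,3 (map FFFF........)
[10] unlink(a) — b=2,1,3 (map .FFF........)
[11] append(b, 3) — b=2,1,3,0,4,5 (map FFFFFF......)
[12] create(c) — b=2,1,3,0,4,5 c=6 (map FFFFFFF.....)

bitmap = FFFFFFF.....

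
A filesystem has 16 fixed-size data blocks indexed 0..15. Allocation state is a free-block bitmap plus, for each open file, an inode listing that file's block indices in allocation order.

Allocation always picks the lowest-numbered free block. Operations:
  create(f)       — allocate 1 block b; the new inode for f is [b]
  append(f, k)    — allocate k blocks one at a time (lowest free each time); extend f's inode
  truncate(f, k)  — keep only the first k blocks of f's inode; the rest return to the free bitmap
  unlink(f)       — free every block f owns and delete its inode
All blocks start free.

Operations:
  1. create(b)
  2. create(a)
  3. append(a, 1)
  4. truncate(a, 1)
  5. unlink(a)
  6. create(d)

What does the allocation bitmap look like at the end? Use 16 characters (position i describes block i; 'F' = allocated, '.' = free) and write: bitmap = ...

bitmap = FF..............

after create(b) → b:[0]  free=[F...............]
after create(a) → a:[1], b:[0]  free=[FF..............]
after append(a, 1) → a:[1, 2], b:[0]  free=[FFF.............]
after truncate(a, 1) → a:[1], b:[0]  free=[FF..............]
after unlink(a) → b:[0]  free=[F...............]
after create(d) → b:[0], d:[1]  free=[FF..............]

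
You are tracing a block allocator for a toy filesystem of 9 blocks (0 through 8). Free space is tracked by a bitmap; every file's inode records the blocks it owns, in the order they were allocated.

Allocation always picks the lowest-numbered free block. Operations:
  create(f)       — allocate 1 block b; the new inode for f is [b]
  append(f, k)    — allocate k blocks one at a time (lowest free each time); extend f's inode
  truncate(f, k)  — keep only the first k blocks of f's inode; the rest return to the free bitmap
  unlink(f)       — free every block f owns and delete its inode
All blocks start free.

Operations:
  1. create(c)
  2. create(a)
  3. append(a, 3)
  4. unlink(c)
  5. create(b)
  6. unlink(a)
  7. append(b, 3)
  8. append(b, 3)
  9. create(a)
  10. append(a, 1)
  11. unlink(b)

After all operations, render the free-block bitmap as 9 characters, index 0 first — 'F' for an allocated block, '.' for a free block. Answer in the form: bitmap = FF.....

[1] create(c) — c=0 (map F........)
[2] create(a) — a=1 c=0 (map FF.......)
[3] append(a, 3) — a=1,2,3,4 c=0 (map FFFFF....)
[4] unlink(c) — a=1,2,3,4 (map .FFFF....)
[5] create(b) — a=1,2,3,4 b=0 (map FFFFF....)
[6] unlink(a) — b=0 (map F........)
[7] append(b, 3) — b=0,1,2,3 (map FFFF.....)
[8] append(b, 3) — b=0,1,2,3,4,5,6 (map FFFFFFF..)
[9] create(a) — a=7 b=0,1,2,3,4,5,6 (map FFFFFFFF.)
[10] append(a, 1) — a=7,8 b=0,1,2,3,4,5,6 (map FFFFFFFFF)
[11] unlink(b) — a=7,8 (map .......FF)

bitmap = .......FF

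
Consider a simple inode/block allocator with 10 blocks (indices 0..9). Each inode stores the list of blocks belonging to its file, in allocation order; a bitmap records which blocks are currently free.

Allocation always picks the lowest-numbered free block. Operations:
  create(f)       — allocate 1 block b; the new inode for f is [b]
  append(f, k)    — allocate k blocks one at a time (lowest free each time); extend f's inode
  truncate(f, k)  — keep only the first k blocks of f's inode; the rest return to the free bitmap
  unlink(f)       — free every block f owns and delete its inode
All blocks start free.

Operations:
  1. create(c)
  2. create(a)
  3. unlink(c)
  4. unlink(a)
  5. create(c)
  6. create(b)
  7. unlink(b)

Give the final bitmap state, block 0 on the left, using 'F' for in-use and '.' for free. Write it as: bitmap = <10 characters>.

bitmap = F.........

after create(c) → c:[0]  free=[F.........]
after create(a) → a:[1], c:[0]  free=[FF........]
after unlink(c) → a:[1]  free=[.F........]
after unlink(a) →   free=[..........]
after create(c) → c:[0]  free=[F.........]
after create(b) → b:[1], c:[0]  free=[FF........]
after unlink(b) → c:[0]  free=[F.........]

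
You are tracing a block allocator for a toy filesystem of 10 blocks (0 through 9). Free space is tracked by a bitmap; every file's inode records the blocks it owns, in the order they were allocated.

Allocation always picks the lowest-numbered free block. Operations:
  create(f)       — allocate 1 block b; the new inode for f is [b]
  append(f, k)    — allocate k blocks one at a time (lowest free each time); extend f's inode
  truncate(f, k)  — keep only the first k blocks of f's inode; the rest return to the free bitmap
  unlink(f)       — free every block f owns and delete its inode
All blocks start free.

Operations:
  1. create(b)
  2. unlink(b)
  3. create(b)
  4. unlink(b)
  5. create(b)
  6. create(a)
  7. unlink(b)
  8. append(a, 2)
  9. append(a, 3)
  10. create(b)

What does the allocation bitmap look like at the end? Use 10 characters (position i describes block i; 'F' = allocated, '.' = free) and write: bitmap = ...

bitmap = FFFFFFF...

  1. create(b)  ⇒  F.........  {b→[0]}
  2. unlink(b)  ⇒  ..........  {}
  3. create(b)  ⇒  F.........  {b→[0]}
  4. unlink(b)  ⇒  ..........  {}
  5. create(b)  ⇒  F.........  {b→[0]}
  6. create(a)  ⇒  FF........  {a→[1]; b→[0]}
  7. unlink(b)  ⇒  .F........  {a→[1]}
  8. append(a, 2)  ⇒  FFF.......  {a→[1, 0, 2]}
  9. append(a, 3)  ⇒  FFFFFF....  {a→[1, 0, 2, 3, 4, 5]}
  10. create(b)  ⇒  FFFFFFF...  {a→[1, 0, 2, 3, 4, 5]; b→[6]}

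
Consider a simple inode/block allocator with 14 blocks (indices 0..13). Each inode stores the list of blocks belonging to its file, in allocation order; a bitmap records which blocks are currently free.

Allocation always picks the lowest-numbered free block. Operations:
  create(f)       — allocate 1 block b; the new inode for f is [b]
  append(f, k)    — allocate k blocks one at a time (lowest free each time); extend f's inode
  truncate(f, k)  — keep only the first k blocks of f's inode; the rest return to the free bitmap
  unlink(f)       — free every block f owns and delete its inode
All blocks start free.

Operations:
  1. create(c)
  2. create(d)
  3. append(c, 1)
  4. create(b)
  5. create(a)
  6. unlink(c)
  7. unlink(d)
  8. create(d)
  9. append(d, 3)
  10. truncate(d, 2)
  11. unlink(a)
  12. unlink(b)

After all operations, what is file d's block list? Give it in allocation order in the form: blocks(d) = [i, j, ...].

[1] create(c) — c=0 (map F.............)
[2] create(d) — c=0 d=1 (map FF............)
[3] append(c, 1) — c=0,2 d=1 (map FFF...........)
[4] create(b) — b=3 c=0,2 d=1 (map FFFF..........)
[5] create(a) — a=4 b=3 c=0,2 d=1 (map FFFFF.........)
[6] unlink(c) — a=4 b=3 d=1 (map .F.FF.........)
[7] unlink(d) — a=4 b=3 (map ...FF.........)
[8] create(d) — a=4 b=3 d=0 (map F..FF.........)
[9] append(d, 3) — a=4 b=3 d=0,1,2,5 (map FFFFFF........)
[10] truncate(d, 2) — a=4 b=3 d=0,1 (map FF.FF.........)
[11] unlink(a) — b=3 d=0,1 (map FF.F..........)
[12] unlink(b) — d=0,1 (map FF............)

blocks(d) = [0, 1]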